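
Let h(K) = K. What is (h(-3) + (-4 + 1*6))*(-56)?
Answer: 56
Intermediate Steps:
(h(-3) + (-4 + 1*6))*(-56) = (-3 + (-4 + 1*6))*(-56) = (-3 + (-4 + 6))*(-56) = (-3 + 2)*(-56) = -1*(-56) = 56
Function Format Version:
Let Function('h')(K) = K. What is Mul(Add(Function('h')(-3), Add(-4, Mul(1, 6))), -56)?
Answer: 56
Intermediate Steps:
Mul(Add(Function('h')(-3), Add(-4, Mul(1, 6))), -56) = Mul(Add(-3, Add(-4, Mul(1, 6))), -56) = Mul(Add(-3, Add(-4, 6)), -56) = Mul(Add(-3, 2), -56) = Mul(-1, -56) = 56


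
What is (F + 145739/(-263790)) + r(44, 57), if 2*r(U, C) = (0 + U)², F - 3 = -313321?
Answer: -82394952239/263790 ≈ -3.1235e+5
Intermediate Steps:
F = -313318 (F = 3 - 313321 = -313318)
r(U, C) = U²/2 (r(U, C) = (0 + U)²/2 = U²/2)
(F + 145739/(-263790)) + r(44, 57) = (-313318 + 145739/(-263790)) + (½)*44² = (-313318 + 145739*(-1/263790)) + (½)*1936 = (-313318 - 145739/263790) + 968 = -82650300959/263790 + 968 = -82394952239/263790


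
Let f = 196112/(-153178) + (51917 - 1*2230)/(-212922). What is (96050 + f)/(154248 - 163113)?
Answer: -313261812792725/28913167461834 ≈ -10.835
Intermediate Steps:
f = -24683757275/16307483058 (f = 196112*(-1/153178) + (51917 - 2230)*(-1/212922) = -98056/76589 + 49687*(-1/212922) = -98056/76589 - 49687/212922 = -24683757275/16307483058 ≈ -1.5136)
(96050 + f)/(154248 - 163113) = (96050 - 24683757275/16307483058)/(154248 - 163113) = (1566309063963625/16307483058)/(-8865) = (1566309063963625/16307483058)*(-1/8865) = -313261812792725/28913167461834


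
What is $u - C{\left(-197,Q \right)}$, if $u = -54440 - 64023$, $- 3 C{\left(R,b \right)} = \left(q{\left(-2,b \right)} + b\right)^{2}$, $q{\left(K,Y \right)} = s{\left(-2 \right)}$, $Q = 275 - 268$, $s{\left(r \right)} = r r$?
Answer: $- \frac{355268}{3} \approx -1.1842 \cdot 10^{5}$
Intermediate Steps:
$s{\left(r \right)} = r^{2}$
$Q = 7$
$q{\left(K,Y \right)} = 4$ ($q{\left(K,Y \right)} = \left(-2\right)^{2} = 4$)
$C{\left(R,b \right)} = - \frac{\left(4 + b\right)^{2}}{3}$
$u = -118463$ ($u = -54440 - 64023 = -118463$)
$u - C{\left(-197,Q \right)} = -118463 - - \frac{\left(4 + 7\right)^{2}}{3} = -118463 - - \frac{11^{2}}{3} = -118463 - \left(- \frac{1}{3}\right) 121 = -118463 - - \frac{121}{3} = -118463 + \frac{121}{3} = - \frac{355268}{3}$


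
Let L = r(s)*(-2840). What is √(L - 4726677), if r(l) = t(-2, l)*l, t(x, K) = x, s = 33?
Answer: I*√4539237 ≈ 2130.5*I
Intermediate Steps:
r(l) = -2*l
L = 187440 (L = -2*33*(-2840) = -66*(-2840) = 187440)
√(L - 4726677) = √(187440 - 4726677) = √(-4539237) = I*√4539237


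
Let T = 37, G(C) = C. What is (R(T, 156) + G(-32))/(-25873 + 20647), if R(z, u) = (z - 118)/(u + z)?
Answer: 6257/1008618 ≈ 0.0062035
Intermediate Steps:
R(z, u) = (-118 + z)/(u + z)
(R(T, 156) + G(-32))/(-25873 + 20647) = ((-118 + 37)/(156 + 37) - 32)/(-25873 + 20647) = (-81/193 - 32)/(-5226) = ((1/193)*(-81) - 32)*(-1/5226) = (-81/193 - 32)*(-1/5226) = -6257/193*(-1/5226) = 6257/1008618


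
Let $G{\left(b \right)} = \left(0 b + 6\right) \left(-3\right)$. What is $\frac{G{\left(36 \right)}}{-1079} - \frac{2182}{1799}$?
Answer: $- \frac{2321996}{1941121} \approx -1.1962$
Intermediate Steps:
$G{\left(b \right)} = -18$ ($G{\left(b \right)} = \left(0 + 6\right) \left(-3\right) = 6 \left(-3\right) = -18$)
$\frac{G{\left(36 \right)}}{-1079} - \frac{2182}{1799} = - \frac{18}{-1079} - \frac{2182}{1799} = \left(-18\right) \left(- \frac{1}{1079}\right) - \frac{2182}{1799} = \frac{18}{1079} - \frac{2182}{1799} = - \frac{2321996}{1941121}$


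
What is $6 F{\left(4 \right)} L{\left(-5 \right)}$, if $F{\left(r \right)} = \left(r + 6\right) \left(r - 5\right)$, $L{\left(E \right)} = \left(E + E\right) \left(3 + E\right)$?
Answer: $-1200$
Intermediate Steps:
$L{\left(E \right)} = 2 E \left(3 + E\right)$
$F{\left(r \right)} = \left(-5 + r\right) \left(6 + r\right)$ ($F{\left(r \right)} = \left(6 + r\right) \left(-5 + r\right) = \left(-5 + r\right) \left(6 + r\right)$)
$6 F{\left(4 \right)} L{\left(-5 \right)} = 6 \left(-30 + 4 + 4^{2}\right) 2 \left(-5\right) \left(3 - 5\right) = 6 \left(-30 + 4 + 16\right) 2 \left(-5\right) \left(-2\right) = 6 \left(-10\right) 20 = \left(-60\right) 20 = -1200$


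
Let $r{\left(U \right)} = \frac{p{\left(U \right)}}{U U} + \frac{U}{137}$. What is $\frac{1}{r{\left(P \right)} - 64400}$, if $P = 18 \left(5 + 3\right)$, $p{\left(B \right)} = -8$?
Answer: $- \frac{355104}{22868324489} \approx -1.5528 \cdot 10^{-5}$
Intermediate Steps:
$P = 144$ ($P = 18 \cdot 8 = 144$)
$r{\left(U \right)} = - \frac{8}{U^{2}} + \frac{U}{137}$ ($r{\left(U \right)} = - \frac{8}{U U} + \frac{U}{137} = - \frac{8}{U^{2}} + U \frac{1}{137} = - \frac{8}{U^{2}} + \frac{U}{137}$)
$\frac{1}{r{\left(P \right)} - 64400} = \frac{1}{\left(- \frac{8}{20736} + \frac{1}{137} \cdot 144\right) - 64400} = \frac{1}{\left(\left(-8\right) \frac{1}{20736} + \frac{144}{137}\right) - 64400} = \frac{1}{\left(- \frac{1}{2592} + \frac{144}{137}\right) - 64400} = \frac{1}{\frac{373111}{355104} - 64400} = \frac{1}{- \frac{22868324489}{355104}} = - \frac{355104}{22868324489}$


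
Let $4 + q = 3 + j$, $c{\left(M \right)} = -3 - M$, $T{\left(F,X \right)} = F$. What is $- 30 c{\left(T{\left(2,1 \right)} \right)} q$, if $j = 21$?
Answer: $3000$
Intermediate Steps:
$q = 20$ ($q = -4 + \left(3 + 21\right) = -4 + 24 = 20$)
$- 30 c{\left(T{\left(2,1 \right)} \right)} q = - 30 \left(-3 - 2\right) 20 = \left(-30\right) \left(-5\right) 20 = 150 \cdot 20 = 3000$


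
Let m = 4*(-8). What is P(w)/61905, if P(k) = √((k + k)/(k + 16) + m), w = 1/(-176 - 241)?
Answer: I*√1424085054/412968255 ≈ 9.138e-5*I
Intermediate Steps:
m = -32
w = -1/417 (w = 1/(-417) = -1/417 ≈ -0.0023981)
P(k) = √(-32 + 2*k/(16 + k)) (P(k) = √((k + k)/(k + 16) - 32) = √((2*k)/(16 + k) - 32) = √(2*k/(16 + k) - 32) = √(-32 + 2*k/(16 + k)))
P(w)/61905 = (√2*√((-256 - 15*(-1/417))/(16 - 1/417)))/61905 = (√2*√((-256 + 5/139)/(6671/417)))*(1/61905) = (√2*√((417/6671)*(-35579/139)))*(1/61905) = (√2*√(-106737/6671))*(1/61905) = (√2*(I*√712042527/6671))*(1/61905) = (I*√1424085054/6671)*(1/61905) = I*√1424085054/412968255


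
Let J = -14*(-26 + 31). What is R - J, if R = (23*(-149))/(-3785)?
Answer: 268377/3785 ≈ 70.905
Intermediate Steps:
R = 3427/3785 (R = -3427*(-1/3785) = 3427/3785 ≈ 0.90542)
J = -70 (J = -14*5 = -70)
R - J = 3427/3785 - 1*(-70) = 3427/3785 + 70 = 268377/3785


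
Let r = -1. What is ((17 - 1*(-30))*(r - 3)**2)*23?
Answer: 17296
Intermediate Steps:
((17 - 1*(-30))*(r - 3)**2)*23 = ((17 - 1*(-30))*(-1 - 3)**2)*23 = ((17 + 30)*(-4)**2)*23 = (47*16)*23 = 752*23 = 17296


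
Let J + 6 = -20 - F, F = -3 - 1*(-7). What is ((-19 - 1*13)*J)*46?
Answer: 44160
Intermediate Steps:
F = 4 (F = -3 + 7 = 4)
J = -30 (J = -6 + (-20 - 1*4) = -6 + (-20 - 4) = -6 - 24 = -30)
((-19 - 1*13)*J)*46 = ((-19 - 1*13)*(-30))*46 = ((-19 - 13)*(-30))*46 = -32*(-30)*46 = 960*46 = 44160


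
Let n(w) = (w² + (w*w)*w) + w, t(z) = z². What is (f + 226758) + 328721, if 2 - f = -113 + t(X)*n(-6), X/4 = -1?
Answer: 558570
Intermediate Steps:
X = -4 (X = 4*(-1) = -4)
n(w) = w + w² + w³ (n(w) = (w² + w²*w) + w = (w² + w³) + w = w + w² + w³)
f = 3091 (f = 2 - (-113 + (-4)²*(-6*(1 - 6 + (-6)²))) = 2 - (-113 + 16*(-6*(1 - 6 + 36))) = 2 - (-113 + 16*(-6*31)) = 2 - (-113 + 16*(-186)) = 2 - (-113 - 2976) = 2 - 1*(-3089) = 2 + 3089 = 3091)
(f + 226758) + 328721 = (3091 + 226758) + 328721 = 229849 + 328721 = 558570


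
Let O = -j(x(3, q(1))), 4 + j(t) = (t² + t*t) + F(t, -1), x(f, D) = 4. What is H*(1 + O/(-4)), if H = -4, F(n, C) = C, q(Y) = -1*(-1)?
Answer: -31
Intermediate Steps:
q(Y) = 1
j(t) = -5 + 2*t² (j(t) = -4 + ((t² + t*t) - 1) = -4 + ((t² + t²) - 1) = -4 + (2*t² - 1) = -4 + (-1 + 2*t²) = -5 + 2*t²)
O = -27 (O = -(-5 + 2*4²) = -(-5 + 2*16) = -(-5 + 32) = -1*27 = -27)
H*(1 + O/(-4)) = -4*(1 - 27/(-4)) = -4*(1 - 27*(-¼)) = -4*(1 + 27/4) = -4*31/4 = -31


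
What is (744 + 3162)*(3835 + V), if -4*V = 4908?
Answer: 10186848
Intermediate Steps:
V = -1227 (V = -1/4*4908 = -1227)
(744 + 3162)*(3835 + V) = (744 + 3162)*(3835 - 1227) = 3906*2608 = 10186848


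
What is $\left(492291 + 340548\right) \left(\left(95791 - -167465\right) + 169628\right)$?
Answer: $360522677676$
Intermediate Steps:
$\left(492291 + 340548\right) \left(\left(95791 - -167465\right) + 169628\right) = 832839 \left(\left(95791 + 167465\right) + 169628\right) = 832839 \left(263256 + 169628\right) = 832839 \cdot 432884 = 360522677676$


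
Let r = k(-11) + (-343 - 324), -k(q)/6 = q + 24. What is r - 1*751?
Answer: -1496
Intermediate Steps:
k(q) = -144 - 6*q (k(q) = -6*(q + 24) = -6*(24 + q) = -144 - 6*q)
r = -745 (r = (-144 - 6*(-11)) + (-343 - 324) = (-144 + 66) - 667 = -78 - 667 = -745)
r - 1*751 = -745 - 1*751 = -745 - 751 = -1496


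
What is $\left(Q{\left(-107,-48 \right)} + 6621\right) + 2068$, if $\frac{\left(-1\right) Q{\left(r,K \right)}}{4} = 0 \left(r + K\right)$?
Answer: $8689$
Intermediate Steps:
$Q{\left(r,K \right)} = 0$ ($Q{\left(r,K \right)} = - 4 \cdot 0 \left(r + K\right) = - 4 \cdot 0 \left(K + r\right) = \left(-4\right) 0 = 0$)
$\left(Q{\left(-107,-48 \right)} + 6621\right) + 2068 = \left(0 + 6621\right) + 2068 = 6621 + 2068 = 8689$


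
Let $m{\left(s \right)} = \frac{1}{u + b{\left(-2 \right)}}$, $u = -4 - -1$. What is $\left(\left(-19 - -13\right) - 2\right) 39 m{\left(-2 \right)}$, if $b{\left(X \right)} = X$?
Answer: $\frac{312}{5} \approx 62.4$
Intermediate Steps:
$u = -3$ ($u = -4 + 1 = -3$)
$m{\left(s \right)} = - \frac{1}{5}$ ($m{\left(s \right)} = \frac{1}{-3 - 2} = \frac{1}{-5} = - \frac{1}{5}$)
$\left(\left(-19 - -13\right) - 2\right) 39 m{\left(-2 \right)} = \left(\left(-19 - -13\right) - 2\right) 39 \left(- \frac{1}{5}\right) = \left(\left(-19 + 13\right) - 2\right) 39 \left(- \frac{1}{5}\right) = \left(-6 - 2\right) 39 \left(- \frac{1}{5}\right) = \left(-8\right) 39 \left(- \frac{1}{5}\right) = \left(-312\right) \left(- \frac{1}{5}\right) = \frac{312}{5}$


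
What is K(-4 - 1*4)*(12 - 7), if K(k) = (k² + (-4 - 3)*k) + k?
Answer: 560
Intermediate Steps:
K(k) = k² - 6*k (K(k) = (k² - 7*k) + k = k² - 6*k)
K(-4 - 1*4)*(12 - 7) = ((-4 - 1*4)*(-6 + (-4 - 1*4)))*(12 - 7) = ((-4 - 4)*(-6 + (-4 - 4)))*5 = -8*(-6 - 8)*5 = -8*(-14)*5 = 112*5 = 560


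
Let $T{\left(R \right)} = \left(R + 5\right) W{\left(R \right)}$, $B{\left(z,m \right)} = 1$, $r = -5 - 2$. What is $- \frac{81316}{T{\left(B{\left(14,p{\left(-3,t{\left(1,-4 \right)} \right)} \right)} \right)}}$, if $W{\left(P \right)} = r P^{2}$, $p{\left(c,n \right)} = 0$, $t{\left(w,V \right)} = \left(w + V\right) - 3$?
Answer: $\frac{40658}{21} \approx 1936.1$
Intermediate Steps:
$t{\left(w,V \right)} = -3 + V + w$ ($t{\left(w,V \right)} = \left(V + w\right) - 3 = -3 + V + w$)
$r = -7$ ($r = -5 - 2 = -7$)
$W{\left(P \right)} = - 7 P^{2}$
$T{\left(R \right)} = - 7 R^{2} \left(5 + R\right)$ ($T{\left(R \right)} = \left(R + 5\right) \left(- 7 R^{2}\right) = \left(5 + R\right) \left(- 7 R^{2}\right) = - 7 R^{2} \left(5 + R\right)$)
$- \frac{81316}{T{\left(B{\left(14,p{\left(-3,t{\left(1,-4 \right)} \right)} \right)} \right)}} = - \frac{81316}{7 \cdot 1^{2} \left(-5 - 1\right)} = - \frac{81316}{7 \cdot 1 \left(-5 - 1\right)} = - \frac{81316}{7 \cdot 1 \left(-6\right)} = - \frac{81316}{-42} = \left(-81316\right) \left(- \frac{1}{42}\right) = \frac{40658}{21}$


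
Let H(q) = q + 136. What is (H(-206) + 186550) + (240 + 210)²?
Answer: 388980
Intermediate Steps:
H(q) = 136 + q
(H(-206) + 186550) + (240 + 210)² = ((136 - 206) + 186550) + (240 + 210)² = (-70 + 186550) + 450² = 186480 + 202500 = 388980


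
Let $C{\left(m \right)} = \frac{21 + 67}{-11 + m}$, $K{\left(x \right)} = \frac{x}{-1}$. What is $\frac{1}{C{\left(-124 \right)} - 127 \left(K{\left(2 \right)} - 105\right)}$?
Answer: $\frac{135}{1834427} \approx 7.3592 \cdot 10^{-5}$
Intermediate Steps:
$K{\left(x \right)} = - x$ ($K{\left(x \right)} = x \left(-1\right) = - x$)
$C{\left(m \right)} = \frac{88}{-11 + m}$
$\frac{1}{C{\left(-124 \right)} - 127 \left(K{\left(2 \right)} - 105\right)} = \frac{1}{\frac{88}{-11 - 124} - 127 \left(\left(-1\right) 2 - 105\right)} = \frac{1}{\frac{88}{-135} - 127 \left(-2 - 105\right)} = \frac{1}{88 \left(- \frac{1}{135}\right) - -13589} = \frac{1}{- \frac{88}{135} + 13589} = \frac{1}{\frac{1834427}{135}} = \frac{135}{1834427}$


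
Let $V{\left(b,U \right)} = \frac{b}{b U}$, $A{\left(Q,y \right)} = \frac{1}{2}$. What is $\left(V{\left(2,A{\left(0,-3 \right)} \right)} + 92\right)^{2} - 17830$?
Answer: $-8994$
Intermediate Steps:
$A{\left(Q,y \right)} = \frac{1}{2}$
$V{\left(b,U \right)} = \frac{1}{U}$ ($V{\left(b,U \right)} = \frac{b}{U b} = b \frac{1}{U b} = \frac{1}{U}$)
$\left(V{\left(2,A{\left(0,-3 \right)} \right)} + 92\right)^{2} - 17830 = \left(\frac{1}{\frac{1}{2}} + 92\right)^{2} - 17830 = \left(2 + 92\right)^{2} - 17830 = 94^{2} - 17830 = 8836 - 17830 = -8994$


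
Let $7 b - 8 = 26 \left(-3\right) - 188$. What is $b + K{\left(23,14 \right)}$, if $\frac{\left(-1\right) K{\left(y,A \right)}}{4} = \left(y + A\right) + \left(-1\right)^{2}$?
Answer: $- \frac{1322}{7} \approx -188.86$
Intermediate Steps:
$K{\left(y,A \right)} = -4 - 4 A - 4 y$ ($K{\left(y,A \right)} = - 4 \left(\left(y + A\right) + \left(-1\right)^{2}\right) = - 4 \left(\left(A + y\right) + 1\right) = - 4 \left(1 + A + y\right) = -4 - 4 A - 4 y$)
$b = - \frac{258}{7}$ ($b = \frac{8}{7} + \frac{26 \left(-3\right) - 188}{7} = \frac{8}{7} + \frac{-78 - 188}{7} = \frac{8}{7} + \frac{1}{7} \left(-266\right) = \frac{8}{7} - 38 = - \frac{258}{7} \approx -36.857$)
$b + K{\left(23,14 \right)} = - \frac{258}{7} - 152 = - \frac{1322}{7}$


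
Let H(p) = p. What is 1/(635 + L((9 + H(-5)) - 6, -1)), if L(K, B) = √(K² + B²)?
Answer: 127/80644 - √5/403220 ≈ 0.0015693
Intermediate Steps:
L(K, B) = √(B² + K²)
1/(635 + L((9 + H(-5)) - 6, -1)) = 1/(635 + √((-1)² + ((9 - 5) - 6)²)) = 1/(635 + √(1 + (4 - 6)²)) = 1/(635 + √(1 + (-2)²)) = 1/(635 + √(1 + 4)) = 1/(635 + √5)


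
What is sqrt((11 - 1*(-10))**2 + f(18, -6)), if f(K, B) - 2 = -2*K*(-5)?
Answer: sqrt(623) ≈ 24.960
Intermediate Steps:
f(K, B) = 2 + 10*K (f(K, B) = 2 - 2*K*(-5) = 2 + 10*K)
sqrt((11 - 1*(-10))**2 + f(18, -6)) = sqrt((11 - 1*(-10))**2 + (2 + 10*18)) = sqrt((11 + 10)**2 + (2 + 180)) = sqrt(21**2 + 182) = sqrt(441 + 182) = sqrt(623)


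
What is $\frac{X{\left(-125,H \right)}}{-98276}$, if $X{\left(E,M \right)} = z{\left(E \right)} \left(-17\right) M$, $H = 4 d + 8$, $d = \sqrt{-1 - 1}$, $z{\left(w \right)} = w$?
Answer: $- \frac{4250}{24569} - \frac{2125 i \sqrt{2}}{24569} \approx -0.17298 - 0.12232 i$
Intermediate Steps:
$d = i \sqrt{2}$ ($d = \sqrt{-2} = i \sqrt{2} \approx 1.4142 i$)
$H = 8 + 4 i \sqrt{2}$ ($H = 4 i \sqrt{2} + 8 = 8 + 4 i \sqrt{2} \approx 8.0 + 5.6569 i$)
$X{\left(E,M \right)} = - 17 E M$ ($X{\left(E,M \right)} = E \left(-17\right) M = - 17 E M$)
$\frac{X{\left(-125,H \right)}}{-98276} = \frac{\left(-17\right) \left(-125\right) \left(8 + 4 i \sqrt{2}\right)}{-98276} = \left(17000 + 8500 i \sqrt{2}\right) \left(- \frac{1}{98276}\right) = - \frac{4250}{24569} - \frac{2125 i \sqrt{2}}{24569}$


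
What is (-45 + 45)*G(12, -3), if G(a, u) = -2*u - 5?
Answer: 0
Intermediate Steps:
G(a, u) = -5 - 2*u
(-45 + 45)*G(12, -3) = (-45 + 45)*(-5 - 2*(-3)) = 0*(-5 + 6) = 0*1 = 0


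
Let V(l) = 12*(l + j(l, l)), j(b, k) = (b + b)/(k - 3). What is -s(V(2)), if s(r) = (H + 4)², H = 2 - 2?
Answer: -16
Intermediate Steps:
H = 0
j(b, k) = 2*b/(-3 + k) (j(b, k) = (2*b)/(-3 + k) = 2*b/(-3 + k))
V(l) = 12*l + 24*l/(-3 + l) (V(l) = 12*(l + 2*l/(-3 + l)) = 12*l + 24*l/(-3 + l))
s(r) = 16 (s(r) = (0 + 4)² = 4² = 16)
-s(V(2)) = -1*16 = -16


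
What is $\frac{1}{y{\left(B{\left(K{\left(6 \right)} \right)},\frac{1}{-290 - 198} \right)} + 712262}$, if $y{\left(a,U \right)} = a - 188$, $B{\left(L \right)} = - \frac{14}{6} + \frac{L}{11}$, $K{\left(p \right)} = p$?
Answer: $\frac{33}{23498383} \approx 1.4044 \cdot 10^{-6}$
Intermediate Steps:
$B{\left(L \right)} = - \frac{7}{3} + \frac{L}{11}$ ($B{\left(L \right)} = \left(-14\right) \frac{1}{6} + L \frac{1}{11} = - \frac{7}{3} + \frac{L}{11}$)
$y{\left(a,U \right)} = -188 + a$
$\frac{1}{y{\left(B{\left(K{\left(6 \right)} \right)},\frac{1}{-290 - 198} \right)} + 712262} = \frac{1}{\left(-188 + \left(- \frac{7}{3} + \frac{1}{11} \cdot 6\right)\right) + 712262} = \frac{1}{\left(-188 + \left(- \frac{7}{3} + \frac{6}{11}\right)\right) + 712262} = \frac{1}{\left(-188 - \frac{59}{33}\right) + 712262} = \frac{1}{- \frac{6263}{33} + 712262} = \frac{1}{\frac{23498383}{33}} = \frac{33}{23498383}$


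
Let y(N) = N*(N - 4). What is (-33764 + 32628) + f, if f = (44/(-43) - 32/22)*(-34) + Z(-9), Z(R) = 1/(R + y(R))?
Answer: -53727367/51084 ≈ -1051.7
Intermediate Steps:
y(N) = N*(-4 + N)
Z(R) = 1/(R + R*(-4 + R))
f = 4304057/51084 (f = (44/(-43) - 32/22)*(-34) + 1/((-9)*(-3 - 9)) = (44*(-1/43) - 32*1/22)*(-34) - ⅑/(-12) = (-44/43 - 16/11)*(-34) - ⅑*(-1/12) = -1172/473*(-34) + 1/108 = 39848/473 + 1/108 = 4304057/51084 ≈ 84.255)
(-33764 + 32628) + f = (-33764 + 32628) + 4304057/51084 = -1136 + 4304057/51084 = -53727367/51084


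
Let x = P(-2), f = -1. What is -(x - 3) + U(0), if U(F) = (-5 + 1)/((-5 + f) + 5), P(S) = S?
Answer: 9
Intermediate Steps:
x = -2
U(F) = 4 (U(F) = (-5 + 1)/((-5 - 1) + 5) = -4/(-6 + 5) = -4/(-1) = -4*(-1) = 4)
-(x - 3) + U(0) = -(-2 - 3) + 4 = -1*(-5) + 4 = 5 + 4 = 9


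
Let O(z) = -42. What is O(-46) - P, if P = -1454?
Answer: 1412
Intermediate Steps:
O(-46) - P = -42 - 1*(-1454) = -42 + 1454 = 1412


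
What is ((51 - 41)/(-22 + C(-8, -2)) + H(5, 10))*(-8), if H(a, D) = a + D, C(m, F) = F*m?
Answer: -320/3 ≈ -106.67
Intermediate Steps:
H(a, D) = D + a
((51 - 41)/(-22 + C(-8, -2)) + H(5, 10))*(-8) = ((51 - 41)/(-22 - 2*(-8)) + (10 + 5))*(-8) = (10/(-22 + 16) + 15)*(-8) = (10/(-6) + 15)*(-8) = (10*(-⅙) + 15)*(-8) = (-5/3 + 15)*(-8) = (40/3)*(-8) = -320/3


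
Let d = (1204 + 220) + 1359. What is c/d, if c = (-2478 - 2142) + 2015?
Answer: -2605/2783 ≈ -0.93604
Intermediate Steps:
c = -2605 (c = -4620 + 2015 = -2605)
d = 2783 (d = 1424 + 1359 = 2783)
c/d = -2605/2783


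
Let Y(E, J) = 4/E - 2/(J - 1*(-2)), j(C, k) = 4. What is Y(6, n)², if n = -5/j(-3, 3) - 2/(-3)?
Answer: 1444/2601 ≈ 0.55517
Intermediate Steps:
n = -7/12 (n = -5/4 - 2/(-3) = -5*¼ - 2*(-⅓) = -5/4 + ⅔ = -7/12 ≈ -0.58333)
Y(E, J) = -2/(2 + J) + 4/E (Y(E, J) = 4/E - 2/(J + 2) = 4/E - 2/(2 + J) = -2/(2 + J) + 4/E)
Y(6, n)² = (2*(4 - 1*6 + 2*(-7/12))/(6*(2 - 7/12)))² = (2*(⅙)*(4 - 6 - 7/6)/(17/12))² = (2*(⅙)*(12/17)*(-19/6))² = (-38/51)² = 1444/2601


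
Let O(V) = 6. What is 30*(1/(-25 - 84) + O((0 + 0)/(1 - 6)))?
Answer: 19590/109 ≈ 179.72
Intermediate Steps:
30*(1/(-25 - 84) + O((0 + 0)/(1 - 6))) = 30*(1/(-25 - 84) + 6) = 30*(1/(-109) + 6) = 30*(-1/109 + 6) = 30*(653/109) = 19590/109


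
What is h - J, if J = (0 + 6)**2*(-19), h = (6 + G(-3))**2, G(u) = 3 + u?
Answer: 720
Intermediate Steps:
h = 36 (h = (6 + (3 - 3))**2 = (6 + 0)**2 = 6**2 = 36)
J = -684 (J = 6**2*(-19) = 36*(-19) = -684)
h - J = 36 - 1*(-684) = 36 + 684 = 720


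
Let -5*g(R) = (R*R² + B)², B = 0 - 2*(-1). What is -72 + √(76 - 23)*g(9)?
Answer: -72 - 534361*√53/5 ≈ -7.7811e+5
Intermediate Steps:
B = 2 (B = 0 + 2 = 2)
g(R) = -(2 + R³)²/5 (g(R) = -(R*R² + 2)²/5 = -(R³ + 2)²/5 = -(2 + R³)²/5)
-72 + √(76 - 23)*g(9) = -72 + √(76 - 23)*(-(2 + 9³)²/5) = -72 + √53*(-(2 + 729)²/5) = -72 + √53*(-⅕*731²) = -72 + √53*(-⅕*534361) = -72 + √53*(-534361/5) = -72 - 534361*√53/5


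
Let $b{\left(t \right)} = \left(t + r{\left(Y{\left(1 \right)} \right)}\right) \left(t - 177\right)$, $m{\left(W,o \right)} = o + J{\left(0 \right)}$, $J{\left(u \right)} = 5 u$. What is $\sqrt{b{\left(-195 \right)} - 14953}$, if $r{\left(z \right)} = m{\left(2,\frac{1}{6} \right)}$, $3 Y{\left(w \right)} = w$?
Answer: $5 \sqrt{2301} \approx 239.84$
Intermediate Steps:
$Y{\left(w \right)} = \frac{w}{3}$
$m{\left(W,o \right)} = o$ ($m{\left(W,o \right)} = o + 5 \cdot 0 = o + 0 = o$)
$r{\left(z \right)} = \frac{1}{6}$
$b{\left(t \right)} = \left(-177 + t\right) \left(\frac{1}{6} + t\right)$ ($b{\left(t \right)} = \left(t + \frac{1}{6}\right) \left(t - 177\right) = \left(\frac{1}{6} + t\right) \left(-177 + t\right) = \left(-177 + t\right) \left(\frac{1}{6} + t\right)$)
$\sqrt{b{\left(-195 \right)} - 14953} = \sqrt{\left(- \frac{59}{2} + \left(-195\right)^{2} - - \frac{68965}{2}\right) - 14953} = \sqrt{\left(- \frac{59}{2} + 38025 + \frac{68965}{2}\right) - 14953} = \sqrt{72478 - 14953} = \sqrt{57525} = 5 \sqrt{2301}$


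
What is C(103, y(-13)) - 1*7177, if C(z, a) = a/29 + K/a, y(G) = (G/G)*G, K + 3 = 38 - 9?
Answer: -208204/29 ≈ -7179.4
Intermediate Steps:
K = 26 (K = -3 + (38 - 9) = -3 + 29 = 26)
y(G) = G (y(G) = 1*G = G)
C(z, a) = 26/a + a/29 (C(z, a) = a/29 + 26/a = 26/a + a/29)
C(103, y(-13)) - 1*7177 = (26/(-13) + (1/29)*(-13)) - 1*7177 = (26*(-1/13) - 13/29) - 7177 = (-2 - 13/29) - 7177 = -71/29 - 7177 = -208204/29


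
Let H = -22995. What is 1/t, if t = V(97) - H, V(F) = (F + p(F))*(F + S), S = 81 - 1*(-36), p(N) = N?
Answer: 1/64511 ≈ 1.5501e-5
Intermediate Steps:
S = 117 (S = 81 + 36 = 117)
V(F) = 2*F*(117 + F) (V(F) = (F + F)*(F + 117) = (2*F)*(117 + F) = 2*F*(117 + F))
t = 64511 (t = 2*97*(117 + 97) - 1*(-22995) = 2*97*214 + 22995 = 41516 + 22995 = 64511)
1/t = 1/64511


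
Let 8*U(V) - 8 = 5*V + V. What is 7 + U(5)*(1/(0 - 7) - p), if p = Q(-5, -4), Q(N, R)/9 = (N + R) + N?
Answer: 16935/28 ≈ 604.82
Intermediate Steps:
Q(N, R) = 9*R + 18*N (Q(N, R) = 9*((N + R) + N) = 9*(R + 2*N) = 9*R + 18*N)
p = -126 (p = 9*(-4) + 18*(-5) = -36 - 90 = -126)
U(V) = 1 + 3*V/4 (U(V) = 1 + (5*V + V)/8 = 1 + (6*V)/8 = 1 + 3*V/4)
7 + U(5)*(1/(0 - 7) - p) = 7 + (1 + (3/4)*5)*(1/(0 - 7) - 1*(-126)) = 7 + (1 + 15/4)*(1/(-7) + 126) = 7 + 19*(-1/7 + 126)/4 = 7 + (19/4)*(881/7) = 7 + 16739/28 = 16935/28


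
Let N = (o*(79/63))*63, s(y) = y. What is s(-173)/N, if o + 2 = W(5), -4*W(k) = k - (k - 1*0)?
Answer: 173/158 ≈ 1.0949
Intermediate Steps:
W(k) = 0 (W(k) = -(k - (k - 1*0))/4 = -(k - (k + 0))/4 = -(k - k)/4 = -1/4*0 = 0)
o = -2 (o = -2 + 0 = -2)
N = -158 (N = -158/63*63 = -158)
s(-173)/N = -173/(-158) = -173*(-1/158) = 173/158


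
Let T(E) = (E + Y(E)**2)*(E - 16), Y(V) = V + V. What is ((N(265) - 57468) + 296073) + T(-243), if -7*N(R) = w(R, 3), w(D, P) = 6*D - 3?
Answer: -426114141/7 ≈ -6.0873e+7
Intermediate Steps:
w(D, P) = -3 + 6*D
Y(V) = 2*V
N(R) = 3/7 - 6*R/7 (N(R) = -(-3 + 6*R)/7 = 3/7 - 6*R/7)
T(E) = (-16 + E)*(E + 4*E**2) (T(E) = (E + (2*E)**2)*(E - 16) = (E + 4*E**2)*(-16 + E) = (-16 + E)*(E + 4*E**2))
((N(265) - 57468) + 296073) + T(-243) = (((3/7 - 6/7*265) - 57468) + 296073) - 243*(-16 - 63*(-243) + 4*(-243)**2) = (((3/7 - 1590/7) - 57468) + 296073) - 243*(-16 + 15309 + 4*59049) = ((-1587/7 - 57468) + 296073) - 243*(-16 + 15309 + 236196) = (-403863/7 + 296073) - 243*251489 = 1668648/7 - 61111827 = -426114141/7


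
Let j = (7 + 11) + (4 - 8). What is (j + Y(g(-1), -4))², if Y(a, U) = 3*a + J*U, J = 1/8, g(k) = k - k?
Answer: 729/4 ≈ 182.25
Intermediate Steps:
g(k) = 0
J = ⅛ ≈ 0.12500
j = 14 (j = 18 - 4 = 14)
Y(a, U) = 3*a + U/8
(j + Y(g(-1), -4))² = (14 + (3*0 + (⅛)*(-4)))² = (14 + (0 - ½))² = (14 - ½)² = (27/2)² = 729/4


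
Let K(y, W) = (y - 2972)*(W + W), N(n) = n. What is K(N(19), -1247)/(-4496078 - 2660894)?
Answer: -3682391/3578486 ≈ -1.0290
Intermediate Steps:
K(y, W) = 2*W*(-2972 + y) (K(y, W) = (-2972 + y)*(2*W) = 2*W*(-2972 + y))
K(N(19), -1247)/(-4496078 - 2660894) = (2*(-1247)*(-2972 + 19))/(-4496078 - 2660894) = (2*(-1247)*(-2953))/(-7156972) = 7364782*(-1/7156972) = -3682391/3578486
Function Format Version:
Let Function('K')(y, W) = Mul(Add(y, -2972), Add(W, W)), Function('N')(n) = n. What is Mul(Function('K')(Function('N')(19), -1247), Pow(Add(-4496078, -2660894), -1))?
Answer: Rational(-3682391, 3578486) ≈ -1.0290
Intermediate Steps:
Function('K')(y, W) = Mul(2, W, Add(-2972, y)) (Function('K')(y, W) = Mul(Add(-2972, y), Mul(2, W)) = Mul(2, W, Add(-2972, y)))
Mul(Function('K')(Function('N')(19), -1247), Pow(Add(-4496078, -2660894), -1)) = Mul(Mul(2, -1247, Add(-2972, 19)), Pow(Add(-4496078, -2660894), -1)) = Mul(Mul(2, -1247, -2953), Pow(-7156972, -1)) = Mul(7364782, Rational(-1, 7156972)) = Rational(-3682391, 3578486)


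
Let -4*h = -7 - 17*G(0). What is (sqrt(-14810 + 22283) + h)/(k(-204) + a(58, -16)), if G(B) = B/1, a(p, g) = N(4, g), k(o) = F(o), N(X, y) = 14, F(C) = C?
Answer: -7/760 - sqrt(7473)/190 ≈ -0.46419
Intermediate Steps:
k(o) = o
a(p, g) = 14
G(B) = B (G(B) = B*1 = B)
h = 7/4 (h = -(-7 - 17*0)/4 = -(-7 + 0)/4 = -1/4*(-7) = 7/4 ≈ 1.7500)
(sqrt(-14810 + 22283) + h)/(k(-204) + a(58, -16)) = (sqrt(-14810 + 22283) + 7/4)/(-204 + 14) = (sqrt(7473) + 7/4)/(-190) = (7/4 + sqrt(7473))*(-1/190) = -7/760 - sqrt(7473)/190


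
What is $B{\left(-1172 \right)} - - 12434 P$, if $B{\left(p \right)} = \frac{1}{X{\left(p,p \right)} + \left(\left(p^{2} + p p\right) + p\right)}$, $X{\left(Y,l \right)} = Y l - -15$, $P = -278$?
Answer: $- \frac{14240006295939}{4119595} \approx -3.4567 \cdot 10^{6}$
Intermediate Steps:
$X{\left(Y,l \right)} = 15 + Y l$ ($X{\left(Y,l \right)} = Y l + 15 = 15 + Y l$)
$B{\left(p \right)} = \frac{1}{15 + p + 3 p^{2}}$ ($B{\left(p \right)} = \frac{1}{\left(15 + p p\right) + \left(\left(p^{2} + p p\right) + p\right)} = \frac{1}{\left(15 + p^{2}\right) + \left(\left(p^{2} + p^{2}\right) + p\right)} = \frac{1}{\left(15 + p^{2}\right) + \left(2 p^{2} + p\right)} = \frac{1}{\left(15 + p^{2}\right) + \left(p + 2 p^{2}\right)} = \frac{1}{15 + p + 3 p^{2}}$)
$B{\left(-1172 \right)} - - 12434 P = \frac{1}{15 - 1172 + 3 \left(-1172\right)^{2}} - \left(-12434\right) \left(-278\right) = \frac{1}{15 - 1172 + 3 \cdot 1373584} - 3456652 = \frac{1}{15 - 1172 + 4120752} - 3456652 = \frac{1}{4119595} - 3456652 = - \frac{14240006295939}{4119595}$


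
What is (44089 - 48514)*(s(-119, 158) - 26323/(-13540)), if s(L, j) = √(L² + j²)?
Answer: -23295855/2708 - 22125*√1565 ≈ -8.8387e+5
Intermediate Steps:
(44089 - 48514)*(s(-119, 158) - 26323/(-13540)) = (44089 - 48514)*(√((-119)² + 158²) - 26323/(-13540)) = -4425*(√(14161 + 24964) - 26323*(-1/13540)) = -4425*(√39125 + 26323/13540) = -4425*(5*√1565 + 26323/13540) = -4425*(26323/13540 + 5*√1565) = -23295855/2708 - 22125*√1565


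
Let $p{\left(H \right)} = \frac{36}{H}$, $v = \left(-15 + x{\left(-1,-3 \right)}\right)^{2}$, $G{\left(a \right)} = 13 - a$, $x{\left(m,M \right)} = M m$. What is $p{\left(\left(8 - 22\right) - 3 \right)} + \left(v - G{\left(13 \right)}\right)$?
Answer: $\frac{2412}{17} \approx 141.88$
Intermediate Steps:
$v = 144$ ($v = \left(-15 - -3\right)^{2} = \left(-15 + 3\right)^{2} = \left(-12\right)^{2} = 144$)
$p{\left(\left(8 - 22\right) - 3 \right)} + \left(v - G{\left(13 \right)}\right) = \frac{36}{\left(8 - 22\right) - 3} + \left(144 - \left(13 - 13\right)\right) = \frac{36}{-14 - 3} + \left(144 - \left(13 - 13\right)\right) = \frac{36}{-17} + \left(144 - 0\right) = 36 \left(- \frac{1}{17}\right) + \left(144 + 0\right) = - \frac{36}{17} + 144 = \frac{2412}{17}$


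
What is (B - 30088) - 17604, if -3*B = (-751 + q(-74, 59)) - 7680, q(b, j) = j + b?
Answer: -134630/3 ≈ -44877.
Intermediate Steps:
q(b, j) = b + j
B = 8446/3 (B = -((-751 + (-74 + 59)) - 7680)/3 = -((-751 - 15) - 7680)/3 = -(-766 - 7680)/3 = -⅓*(-8446) = 8446/3 ≈ 2815.3)
(B - 30088) - 17604 = (8446/3 - 30088) - 17604 = -81818/3 - 17604 = -134630/3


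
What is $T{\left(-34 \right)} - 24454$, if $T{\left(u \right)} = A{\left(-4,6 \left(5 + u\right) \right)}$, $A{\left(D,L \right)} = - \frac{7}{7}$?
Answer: $-24455$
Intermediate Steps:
$A{\left(D,L \right)} = -1$ ($A{\left(D,L \right)} = \left(-7\right) \frac{1}{7} = -1$)
$T{\left(u \right)} = -1$
$T{\left(-34 \right)} - 24454 = -1 - 24454 = -24455$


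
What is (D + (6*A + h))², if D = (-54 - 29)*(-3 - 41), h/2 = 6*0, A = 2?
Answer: 13424896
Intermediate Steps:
h = 0 (h = 2*(6*0) = 2*0 = 0)
D = 3652 (D = -83*(-44) = 3652)
(D + (6*A + h))² = (3652 + (6*2 + 0))² = (3652 + (12 + 0))² = (3652 + 12)² = 3664² = 13424896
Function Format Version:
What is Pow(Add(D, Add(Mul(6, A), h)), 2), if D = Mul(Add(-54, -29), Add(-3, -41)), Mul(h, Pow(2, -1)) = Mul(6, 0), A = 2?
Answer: 13424896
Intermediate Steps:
h = 0 (h = Mul(2, Mul(6, 0)) = Mul(2, 0) = 0)
D = 3652 (D = Mul(-83, -44) = 3652)
Pow(Add(D, Add(Mul(6, A), h)), 2) = Pow(Add(3652, Add(Mul(6, 2), 0)), 2) = Pow(Add(3652, Add(12, 0)), 2) = Pow(Add(3652, 12), 2) = Pow(3664, 2) = 13424896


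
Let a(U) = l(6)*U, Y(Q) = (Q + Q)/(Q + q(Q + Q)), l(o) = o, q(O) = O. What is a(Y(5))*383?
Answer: 1532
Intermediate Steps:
Y(Q) = ⅔ (Y(Q) = (Q + Q)/(Q + (Q + Q)) = (2*Q)/(Q + 2*Q) = (2*Q)/((3*Q)) = (2*Q)*(1/(3*Q)) = ⅔)
a(U) = 6*U
a(Y(5))*383 = (6*(⅔))*383 = 4*383 = 1532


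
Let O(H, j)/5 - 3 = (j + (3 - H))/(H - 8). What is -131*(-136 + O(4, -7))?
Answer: 14541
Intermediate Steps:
O(H, j) = 15 + 5*(3 + j - H)/(-8 + H) (O(H, j) = 15 + 5*((j + (3 - H))/(H - 8)) = 15 + 5*((3 + j - H)/(-8 + H)) = 15 + 5*(3 + j - H)/(-8 + H))
-131*(-136 + O(4, -7)) = -131*(-136 + 5*(-21 - 7 + 2*4)/(-8 + 4)) = -131*(-136 + 5*(-21 - 7 + 8)/(-4)) = -131*(-136 + 5*(-¼)*(-20)) = -131*(-136 + 25) = -131*(-111) = 14541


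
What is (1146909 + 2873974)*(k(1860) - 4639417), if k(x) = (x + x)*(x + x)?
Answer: 36988034361989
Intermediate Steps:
k(x) = 4*x² (k(x) = (2*x)*(2*x) = 4*x²)
(1146909 + 2873974)*(k(1860) - 4639417) = (1146909 + 2873974)*(4*1860² - 4639417) = 4020883*(4*3459600 - 4639417) = 4020883*(13838400 - 4639417) = 4020883*9198983 = 36988034361989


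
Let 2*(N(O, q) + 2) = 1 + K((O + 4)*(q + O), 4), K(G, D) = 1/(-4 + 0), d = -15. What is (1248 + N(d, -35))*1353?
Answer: 13490763/8 ≈ 1.6863e+6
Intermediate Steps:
K(G, D) = -1/4 (K(G, D) = 1/(-4) = -1/4)
N(O, q) = -13/8 (N(O, q) = -2 + (1 - 1/4)/2 = -2 + (1/2)*(3/4) = -2 + 3/8 = -13/8)
(1248 + N(d, -35))*1353 = (1248 - 13/8)*1353 = (9971/8)*1353 = 13490763/8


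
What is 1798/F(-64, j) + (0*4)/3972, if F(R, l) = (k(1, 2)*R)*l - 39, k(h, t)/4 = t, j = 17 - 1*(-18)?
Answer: -1798/17959 ≈ -0.10012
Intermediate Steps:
j = 35 (j = 17 + 18 = 35)
k(h, t) = 4*t
F(R, l) = -39 + 8*R*l (F(R, l) = ((4*2)*R)*l - 39 = (8*R)*l - 39 = 8*R*l - 39 = -39 + 8*R*l)
1798/F(-64, j) + (0*4)/3972 = 1798/(-39 + 8*(-64)*35) + (0*4)/3972 = 1798/(-39 - 17920) + 0*(1/3972) = 1798/(-17959) + 0 = 1798*(-1/17959) + 0 = -1798/17959 + 0 = -1798/17959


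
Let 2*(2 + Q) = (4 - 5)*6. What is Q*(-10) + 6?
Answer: 56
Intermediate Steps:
Q = -5 (Q = -2 + ((4 - 5)*6)/2 = -2 + (-1*6)/2 = -2 + (½)*(-6) = -2 - 3 = -5)
Q*(-10) + 6 = -5*(-10) + 6 = 50 + 6 = 56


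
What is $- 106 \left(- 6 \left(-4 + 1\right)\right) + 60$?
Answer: $-1848$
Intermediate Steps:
$- 106 \left(- 6 \left(-4 + 1\right)\right) + 60 = - 106 \left(\left(-6\right) \left(-3\right)\right) + 60 = \left(-106\right) 18 + 60 = -1908 + 60 = -1848$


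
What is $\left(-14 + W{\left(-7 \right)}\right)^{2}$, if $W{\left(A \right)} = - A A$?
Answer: $3969$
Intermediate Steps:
$W{\left(A \right)} = - A^{2}$
$\left(-14 + W{\left(-7 \right)}\right)^{2} = \left(-14 - \left(-7\right)^{2}\right)^{2} = \left(-14 - 49\right)^{2} = \left(-63\right)^{2} = 3969$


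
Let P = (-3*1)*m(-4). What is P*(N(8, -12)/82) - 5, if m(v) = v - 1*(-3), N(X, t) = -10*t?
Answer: -25/41 ≈ -0.60976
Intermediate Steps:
m(v) = 3 + v (m(v) = v + 3 = 3 + v)
P = 3 (P = (-3*1)*(3 - 4) = -3*(-1) = 3)
P*(N(8, -12)/82) - 5 = 3*(-10*(-12)/82) - 5 = 3*(120*(1/82)) - 5 = 3*(60/41) - 5 = 180/41 - 5 = -25/41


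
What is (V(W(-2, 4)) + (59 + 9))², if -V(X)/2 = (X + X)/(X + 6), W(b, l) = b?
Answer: 4900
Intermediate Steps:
V(X) = -4*X/(6 + X) (V(X) = -2*(X + X)/(X + 6) = -2*2*X/(6 + X) = -4*X/(6 + X))
(V(W(-2, 4)) + (59 + 9))² = (-4*(-2)/(6 - 2) + (59 + 9))² = (-4*(-2)/4 + 68)² = (-4*(-2)*¼ + 68)² = (2 + 68)² = 70² = 4900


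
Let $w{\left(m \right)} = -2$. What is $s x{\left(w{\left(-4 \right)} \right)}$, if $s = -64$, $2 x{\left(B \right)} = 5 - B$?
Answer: $-224$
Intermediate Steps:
$x{\left(B \right)} = \frac{5}{2} - \frac{B}{2}$ ($x{\left(B \right)} = \frac{5 - B}{2} = \frac{5}{2} - \frac{B}{2}$)
$s x{\left(w{\left(-4 \right)} \right)} = - 64 \left(\frac{5}{2} - -1\right) = - 64 \left(\frac{5}{2} + 1\right) = \left(-64\right) \frac{7}{2} = -224$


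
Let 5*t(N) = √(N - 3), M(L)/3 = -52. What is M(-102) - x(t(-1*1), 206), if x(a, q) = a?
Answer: -156 - 2*I/5 ≈ -156.0 - 0.4*I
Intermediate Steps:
M(L) = -156 (M(L) = 3*(-52) = -156)
t(N) = √(-3 + N)/5 (t(N) = √(N - 3)/5 = √(-3 + N)/5)
M(-102) - x(t(-1*1), 206) = -156 - √(-3 - 1*1)/5 = -156 - √(-3 - 1)/5 = -156 - √(-4)/5 = -156 - 2*I/5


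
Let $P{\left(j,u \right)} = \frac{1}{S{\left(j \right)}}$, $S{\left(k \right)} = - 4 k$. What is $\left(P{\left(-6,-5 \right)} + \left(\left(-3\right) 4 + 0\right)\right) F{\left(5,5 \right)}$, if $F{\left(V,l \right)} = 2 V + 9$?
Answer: $- \frac{5453}{24} \approx -227.21$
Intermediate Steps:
$P{\left(j,u \right)} = - \frac{1}{4 j}$ ($P{\left(j,u \right)} = \frac{1}{\left(-4\right) j} = - \frac{1}{4 j}$)
$F{\left(V,l \right)} = 9 + 2 V$
$\left(P{\left(-6,-5 \right)} + \left(\left(-3\right) 4 + 0\right)\right) F{\left(5,5 \right)} = \left(- \frac{1}{4 \left(-6\right)} + \left(\left(-3\right) 4 + 0\right)\right) \left(9 + 2 \cdot 5\right) = \left(\left(- \frac{1}{4}\right) \left(- \frac{1}{6}\right) + \left(-12 + 0\right)\right) \left(9 + 10\right) = \left(\frac{1}{24} - 12\right) 19 = \left(- \frac{287}{24}\right) 19 = - \frac{5453}{24}$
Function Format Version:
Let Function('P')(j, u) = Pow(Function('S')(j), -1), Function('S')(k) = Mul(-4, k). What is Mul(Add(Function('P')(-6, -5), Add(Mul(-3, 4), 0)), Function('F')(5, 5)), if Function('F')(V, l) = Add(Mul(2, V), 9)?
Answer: Rational(-5453, 24) ≈ -227.21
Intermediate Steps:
Function('P')(j, u) = Mul(Rational(-1, 4), Pow(j, -1)) (Function('P')(j, u) = Pow(Mul(-4, j), -1) = Mul(Rational(-1, 4), Pow(j, -1)))
Function('F')(V, l) = Add(9, Mul(2, V))
Mul(Add(Function('P')(-6, -5), Add(Mul(-3, 4), 0)), Function('F')(5, 5)) = Mul(Add(Mul(Rational(-1, 4), Pow(-6, -1)), Add(Mul(-3, 4), 0)), Add(9, Mul(2, 5))) = Mul(Add(Mul(Rational(-1, 4), Rational(-1, 6)), Add(-12, 0)), Add(9, 10)) = Mul(Add(Rational(1, 24), -12), 19) = Mul(Rational(-287, 24), 19) = Rational(-5453, 24)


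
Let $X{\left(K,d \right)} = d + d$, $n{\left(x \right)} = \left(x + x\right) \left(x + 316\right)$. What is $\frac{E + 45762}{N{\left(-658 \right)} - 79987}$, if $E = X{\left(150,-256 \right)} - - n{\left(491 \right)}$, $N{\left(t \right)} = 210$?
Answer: $- \frac{837724}{79777} \approx -10.501$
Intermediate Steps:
$n{\left(x \right)} = 2 x \left(316 + x\right)$
$X{\left(K,d \right)} = 2 d$
$E = 791962$ ($E = 2 \left(-256\right) - - 2 \cdot 491 \left(316 + 491\right) = -512 - - 2 \cdot 491 \cdot 807 = -512 - \left(-1\right) 792474 = -512 - -792474 = -512 + 792474 = 791962$)
$\frac{E + 45762}{N{\left(-658 \right)} - 79987} = \frac{791962 + 45762}{210 - 79987} = \frac{837724}{-79777} = 837724 \left(- \frac{1}{79777}\right) = - \frac{837724}{79777}$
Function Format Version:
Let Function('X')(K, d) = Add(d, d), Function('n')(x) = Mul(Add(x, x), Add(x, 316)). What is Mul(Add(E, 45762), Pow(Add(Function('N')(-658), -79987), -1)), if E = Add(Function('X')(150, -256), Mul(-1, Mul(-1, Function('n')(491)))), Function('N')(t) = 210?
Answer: Rational(-837724, 79777) ≈ -10.501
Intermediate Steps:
Function('n')(x) = Mul(2, x, Add(316, x)) (Function('n')(x) = Mul(Mul(2, x), Add(316, x)) = Mul(2, x, Add(316, x)))
Function('X')(K, d) = Mul(2, d)
E = 791962 (E = Add(Mul(2, -256), Mul(-1, Mul(-1, Mul(2, 491, Add(316, 491))))) = Add(-512, Mul(-1, Mul(-1, Mul(2, 491, 807)))) = Add(-512, Mul(-1, Mul(-1, 792474))) = Add(-512, Mul(-1, -792474)) = Add(-512, 792474) = 791962)
Mul(Add(E, 45762), Pow(Add(Function('N')(-658), -79987), -1)) = Mul(Add(791962, 45762), Pow(Add(210, -79987), -1)) = Mul(837724, Pow(-79777, -1)) = Mul(837724, Rational(-1, 79777)) = Rational(-837724, 79777)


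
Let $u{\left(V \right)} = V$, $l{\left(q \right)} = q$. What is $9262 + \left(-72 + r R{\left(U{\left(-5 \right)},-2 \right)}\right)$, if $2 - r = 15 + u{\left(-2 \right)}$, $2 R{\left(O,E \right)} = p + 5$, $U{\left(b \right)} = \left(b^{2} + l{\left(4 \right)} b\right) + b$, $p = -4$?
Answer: $\frac{18369}{2} \approx 9184.5$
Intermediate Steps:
$U{\left(b \right)} = b^{2} + 5 b$ ($U{\left(b \right)} = \left(b^{2} + 4 b\right) + b = b^{2} + 5 b$)
$R{\left(O,E \right)} = \frac{1}{2}$ ($R{\left(O,E \right)} = \frac{-4 + 5}{2} = \frac{1}{2} \cdot 1 = \frac{1}{2}$)
$r = -11$ ($r = 2 - \left(15 - 2\right) = 2 - 13 = -11$)
$9262 + \left(-72 + r R{\left(U{\left(-5 \right)},-2 \right)}\right) = 9262 - \frac{155}{2} = \frac{18369}{2}$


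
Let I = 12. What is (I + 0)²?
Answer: 144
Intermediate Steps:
(I + 0)² = (12 + 0)² = 12² = 144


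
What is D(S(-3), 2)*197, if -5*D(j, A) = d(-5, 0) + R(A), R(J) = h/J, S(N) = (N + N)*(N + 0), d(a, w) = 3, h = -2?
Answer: -394/5 ≈ -78.800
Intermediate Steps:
S(N) = 2*N² (S(N) = (2*N)*N = 2*N²)
R(J) = -2/J
D(j, A) = -⅗ + 2/(5*A) (D(j, A) = -(3 - 2/A)/5 = -⅗ + 2/(5*A))
D(S(-3), 2)*197 = ((⅕)*(2 - 3*2)/2)*197 = ((⅕)*(½)*(2 - 6))*197 = ((⅕)*(½)*(-4))*197 = -⅖*197 = -394/5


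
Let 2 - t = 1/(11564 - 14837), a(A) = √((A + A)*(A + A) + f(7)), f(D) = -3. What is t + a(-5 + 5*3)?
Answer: 6547/3273 + √397 ≈ 21.925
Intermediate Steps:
a(A) = √(-3 + 4*A²) (a(A) = √((A + A)*(A + A) - 3) = √((2*A)*(2*A) - 3) = √(4*A² - 3) = √(-3 + 4*A²))
t = 6547/3273 (t = 2 - 1/(11564 - 14837) = 2 - 1/(-3273) = 2 - 1*(-1/3273) = 2 + 1/3273 = 6547/3273 ≈ 2.0003)
t + a(-5 + 5*3) = 6547/3273 + √(-3 + 4*(-5 + 5*3)²) = 6547/3273 + √(-3 + 4*(-5 + 15)²) = 6547/3273 + √(-3 + 4*10²) = 6547/3273 + √(-3 + 4*100) = 6547/3273 + √(-3 + 400) = 6547/3273 + √397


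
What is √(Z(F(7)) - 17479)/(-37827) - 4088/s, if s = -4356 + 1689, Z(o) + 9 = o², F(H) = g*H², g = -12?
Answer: 584/381 - 8*√5129/37827 ≈ 1.5177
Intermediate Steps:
F(H) = -12*H²
Z(o) = -9 + o²
s = -2667
√(Z(F(7)) - 17479)/(-37827) - 4088/s = √((-9 + (-12*7²)²) - 17479)/(-37827) - 4088/(-2667) = √((-9 + (-12*49)²) - 17479)*(-1/37827) - 4088*(-1/2667) = √((-9 + (-588)²) - 17479)*(-1/37827) + 584/381 = √((-9 + 345744) - 17479)*(-1/37827) + 584/381 = √(345735 - 17479)*(-1/37827) + 584/381 = √328256*(-1/37827) + 584/381 = (8*√5129)*(-1/37827) + 584/381 = -8*√5129/37827 + 584/381 = 584/381 - 8*√5129/37827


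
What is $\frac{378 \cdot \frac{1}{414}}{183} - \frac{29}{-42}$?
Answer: $\frac{40981}{58926} \approx 0.69547$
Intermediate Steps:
$\frac{378 \cdot \frac{1}{414}}{183} - \frac{29}{-42} = 378 \cdot \frac{1}{414} \cdot \frac{1}{183} - - \frac{29}{42} = \frac{21}{23} \cdot \frac{1}{183} + \frac{29}{42} = \frac{7}{1403} + \frac{29}{42} = \frac{40981}{58926}$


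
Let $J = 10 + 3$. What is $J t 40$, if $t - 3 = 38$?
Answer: $21320$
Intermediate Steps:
$J = 13$
$t = 41$ ($t = 3 + 38 = 41$)
$J t 40 = 13 \cdot 41 \cdot 40 = 533 \cdot 40 = 21320$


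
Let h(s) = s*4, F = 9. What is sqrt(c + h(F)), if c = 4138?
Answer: sqrt(4174) ≈ 64.606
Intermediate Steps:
h(s) = 4*s
sqrt(c + h(F)) = sqrt(4138 + 4*9) = sqrt(4138 + 36) = sqrt(4174)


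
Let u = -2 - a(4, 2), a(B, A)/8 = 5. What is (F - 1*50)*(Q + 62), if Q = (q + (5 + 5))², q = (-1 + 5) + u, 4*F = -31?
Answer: -97713/2 ≈ -48857.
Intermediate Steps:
F = -31/4 (F = (¼)*(-31) = -31/4 ≈ -7.7500)
a(B, A) = 40 (a(B, A) = 8*5 = 40)
u = -42 (u = -2 - 1*40 = -2 - 40 = -42)
q = -38 (q = (-1 + 5) - 42 = 4 - 42 = -38)
Q = 784 (Q = (-38 + (5 + 5))² = (-38 + 10)² = (-28)² = 784)
(F - 1*50)*(Q + 62) = (-31/4 - 1*50)*(784 + 62) = (-31/4 - 50)*846 = -231/4*846 = -97713/2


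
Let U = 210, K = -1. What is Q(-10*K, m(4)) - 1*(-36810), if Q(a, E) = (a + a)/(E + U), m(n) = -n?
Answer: 3791440/103 ≈ 36810.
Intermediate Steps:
Q(a, E) = 2*a/(210 + E) (Q(a, E) = (a + a)/(E + 210) = (2*a)/(210 + E) = 2*a/(210 + E))
Q(-10*K, m(4)) - 1*(-36810) = 2*(-10*(-1))/(210 - 1*4) - 1*(-36810) = 2*10/(210 - 4) + 36810 = 2*10/206 + 36810 = 2*10*(1/206) + 36810 = 10/103 + 36810 = 3791440/103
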